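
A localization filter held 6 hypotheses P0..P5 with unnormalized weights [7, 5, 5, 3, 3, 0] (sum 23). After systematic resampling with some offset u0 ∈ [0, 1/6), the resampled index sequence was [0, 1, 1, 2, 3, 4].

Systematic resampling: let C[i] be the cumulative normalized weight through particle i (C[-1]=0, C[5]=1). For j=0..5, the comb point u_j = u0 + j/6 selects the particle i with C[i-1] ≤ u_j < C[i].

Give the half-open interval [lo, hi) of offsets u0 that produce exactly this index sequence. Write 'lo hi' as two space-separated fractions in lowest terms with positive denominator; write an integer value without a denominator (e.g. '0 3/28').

19/138 1/6

C = [7/23, 12/23, 17/23, 20/23, 1, 1]
j=0 picked index 0: u0 ∈ [0, 7/23)
j=1 picked index 1: u0 ∈ [19/138, 49/138)
j=2 picked index 1: u0 ∈ [-2/69, 13/69)
j=3 picked index 2: u0 ∈ [1/46, 11/46)
j=4 picked index 3: u0 ∈ [5/69, 14/69)
j=5 picked index 4: u0 ∈ [5/138, 1/6)
intersection: [19/138, 1/6)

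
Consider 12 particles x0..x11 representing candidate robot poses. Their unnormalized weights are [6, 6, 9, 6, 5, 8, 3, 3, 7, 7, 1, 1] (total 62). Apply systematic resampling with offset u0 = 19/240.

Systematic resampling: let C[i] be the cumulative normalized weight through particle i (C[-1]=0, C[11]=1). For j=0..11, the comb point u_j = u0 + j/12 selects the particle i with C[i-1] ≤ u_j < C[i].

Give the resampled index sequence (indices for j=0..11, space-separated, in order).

0 1 2 2 3 4 5 6 8 8 9 11

C = [3/31, 6/31, 21/62, 27/62, 16/31, 20/31, 43/62, 23/31, 53/62, 30/31, 61/62, 1]
j=0: u_0=19/240 ∈ [0, 3/31) → index 0
j=1: u_1=13/80 ∈ [3/31, 6/31) → index 1
j=2: u_2=59/240 ∈ [6/31, 21/62) → index 2
j=3: u_3=79/240 ∈ [6/31, 21/62) → index 2
j=4: u_4=33/80 ∈ [21/62, 27/62) → index 3
j=5: u_5=119/240 ∈ [27/62, 16/31) → index 4
j=6: u_6=139/240 ∈ [16/31, 20/31) → index 5
j=7: u_7=53/80 ∈ [20/31, 43/62) → index 6
j=8: u_8=179/240 ∈ [23/31, 53/62) → index 8
j=9: u_9=199/240 ∈ [23/31, 53/62) → index 8
j=10: u_10=73/80 ∈ [53/62, 30/31) → index 9
j=11: u_11=239/240 ∈ [61/62, 1) → index 11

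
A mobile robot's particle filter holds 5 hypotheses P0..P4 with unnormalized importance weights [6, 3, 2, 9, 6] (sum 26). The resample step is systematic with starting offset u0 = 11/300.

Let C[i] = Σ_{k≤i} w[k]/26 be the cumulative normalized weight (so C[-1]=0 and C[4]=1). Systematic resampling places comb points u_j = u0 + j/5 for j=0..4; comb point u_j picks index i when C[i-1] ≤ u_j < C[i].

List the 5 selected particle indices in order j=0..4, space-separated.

C = [3/13, 9/26, 11/26, 10/13, 1]
j=0: u_0=11/300 ∈ [0, 3/13) → index 0
j=1: u_1=71/300 ∈ [3/13, 9/26) → index 1
j=2: u_2=131/300 ∈ [11/26, 10/13) → index 3
j=3: u_3=191/300 ∈ [11/26, 10/13) → index 3
j=4: u_4=251/300 ∈ [10/13, 1) → index 4

0 1 3 3 4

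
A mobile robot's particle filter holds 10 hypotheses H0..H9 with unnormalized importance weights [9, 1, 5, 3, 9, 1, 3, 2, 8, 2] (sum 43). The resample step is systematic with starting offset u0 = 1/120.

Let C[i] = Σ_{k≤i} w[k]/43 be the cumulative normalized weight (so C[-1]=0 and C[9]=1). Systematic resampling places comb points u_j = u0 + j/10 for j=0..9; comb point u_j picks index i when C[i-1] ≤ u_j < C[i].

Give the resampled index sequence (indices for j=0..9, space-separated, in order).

0 0 0 2 3 4 4 6 8 8

C = [9/43, 10/43, 15/43, 18/43, 27/43, 28/43, 31/43, 33/43, 41/43, 1]
j=0: u_0=1/120 ∈ [0, 9/43) → index 0
j=1: u_1=13/120 ∈ [0, 9/43) → index 0
j=2: u_2=5/24 ∈ [0, 9/43) → index 0
j=3: u_3=37/120 ∈ [10/43, 15/43) → index 2
j=4: u_4=49/120 ∈ [15/43, 18/43) → index 3
j=5: u_5=61/120 ∈ [18/43, 27/43) → index 4
j=6: u_6=73/120 ∈ [18/43, 27/43) → index 4
j=7: u_7=17/24 ∈ [28/43, 31/43) → index 6
j=8: u_8=97/120 ∈ [33/43, 41/43) → index 8
j=9: u_9=109/120 ∈ [33/43, 41/43) → index 8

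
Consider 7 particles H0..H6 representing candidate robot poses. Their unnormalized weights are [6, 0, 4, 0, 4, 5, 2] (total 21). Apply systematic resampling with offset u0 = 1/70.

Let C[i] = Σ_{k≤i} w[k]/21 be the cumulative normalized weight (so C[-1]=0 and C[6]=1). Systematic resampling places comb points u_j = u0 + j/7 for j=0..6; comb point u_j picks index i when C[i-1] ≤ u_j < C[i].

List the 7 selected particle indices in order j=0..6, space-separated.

C = [2/7, 2/7, 10/21, 10/21, 2/3, 19/21, 1]
j=0: u_0=1/70 ∈ [0, 2/7) → index 0
j=1: u_1=11/70 ∈ [0, 2/7) → index 0
j=2: u_2=3/10 ∈ [2/7, 10/21) → index 2
j=3: u_3=31/70 ∈ [2/7, 10/21) → index 2
j=4: u_4=41/70 ∈ [10/21, 2/3) → index 4
j=5: u_5=51/70 ∈ [2/3, 19/21) → index 5
j=6: u_6=61/70 ∈ [2/3, 19/21) → index 5

0 0 2 2 4 5 5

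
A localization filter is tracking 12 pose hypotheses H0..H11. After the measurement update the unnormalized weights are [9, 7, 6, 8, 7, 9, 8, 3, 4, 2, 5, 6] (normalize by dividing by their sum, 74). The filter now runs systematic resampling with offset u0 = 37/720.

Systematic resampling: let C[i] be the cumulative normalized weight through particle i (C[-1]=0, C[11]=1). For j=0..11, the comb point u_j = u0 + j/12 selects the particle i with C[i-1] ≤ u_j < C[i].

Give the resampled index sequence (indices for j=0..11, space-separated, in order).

C = [9/74, 8/37, 11/37, 15/37, 1/2, 23/37, 27/37, 57/74, 61/74, 63/74, 34/37, 1]
j=0: u_0=37/720 ∈ [0, 9/74) → index 0
j=1: u_1=97/720 ∈ [9/74, 8/37) → index 1
j=2: u_2=157/720 ∈ [8/37, 11/37) → index 2
j=3: u_3=217/720 ∈ [11/37, 15/37) → index 3
j=4: u_4=277/720 ∈ [11/37, 15/37) → index 3
j=5: u_5=337/720 ∈ [15/37, 1/2) → index 4
j=6: u_6=397/720 ∈ [1/2, 23/37) → index 5
j=7: u_7=457/720 ∈ [23/37, 27/37) → index 6
j=8: u_8=517/720 ∈ [23/37, 27/37) → index 6
j=9: u_9=577/720 ∈ [57/74, 61/74) → index 8
j=10: u_10=637/720 ∈ [63/74, 34/37) → index 10
j=11: u_11=697/720 ∈ [34/37, 1) → index 11

0 1 2 3 3 4 5 6 6 8 10 11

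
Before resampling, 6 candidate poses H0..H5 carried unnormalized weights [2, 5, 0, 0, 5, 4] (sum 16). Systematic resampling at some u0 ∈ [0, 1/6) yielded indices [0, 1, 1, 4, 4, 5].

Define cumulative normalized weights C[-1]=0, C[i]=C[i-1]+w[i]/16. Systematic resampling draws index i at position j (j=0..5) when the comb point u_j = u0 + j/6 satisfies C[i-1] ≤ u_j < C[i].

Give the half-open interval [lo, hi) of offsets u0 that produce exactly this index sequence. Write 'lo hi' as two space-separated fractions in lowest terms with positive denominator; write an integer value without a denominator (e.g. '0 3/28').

C = [1/8, 7/16, 7/16, 7/16, 3/4, 1]
j=0 picked index 0: u0 ∈ [0, 1/8)
j=1 picked index 1: u0 ∈ [-1/24, 13/48)
j=2 picked index 1: u0 ∈ [-5/24, 5/48)
j=3 picked index 4: u0 ∈ [-1/16, 1/4)
j=4 picked index 4: u0 ∈ [-11/48, 1/12)
j=5 picked index 5: u0 ∈ [-1/12, 1/6)
intersection: [0, 1/12)

0 1/12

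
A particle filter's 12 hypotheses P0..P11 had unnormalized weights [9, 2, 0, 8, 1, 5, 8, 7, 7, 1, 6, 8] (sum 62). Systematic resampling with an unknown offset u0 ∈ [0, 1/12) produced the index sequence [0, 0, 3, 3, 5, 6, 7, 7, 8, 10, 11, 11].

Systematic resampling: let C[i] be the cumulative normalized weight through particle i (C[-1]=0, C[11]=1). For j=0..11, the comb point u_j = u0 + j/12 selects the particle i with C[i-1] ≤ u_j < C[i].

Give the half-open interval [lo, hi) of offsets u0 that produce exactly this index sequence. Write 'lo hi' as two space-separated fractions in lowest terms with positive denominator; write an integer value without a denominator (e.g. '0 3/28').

C = [9/62, 11/62, 11/62, 19/62, 10/31, 25/62, 33/62, 20/31, 47/62, 24/31, 27/31, 1]
j=0 picked index 0: u0 ∈ [0, 9/62)
j=1 picked index 0: u0 ∈ [-1/12, 23/372)
j=2 picked index 3: u0 ∈ [1/93, 13/93)
j=3 picked index 3: u0 ∈ [-9/124, 7/124)
j=4 picked index 5: u0 ∈ [-1/93, 13/186)
j=5 picked index 6: u0 ∈ [-5/372, 43/372)
j=6 picked index 7: u0 ∈ [1/31, 9/62)
j=7 picked index 7: u0 ∈ [-19/372, 23/372)
j=8 picked index 8: u0 ∈ [-2/93, 17/186)
j=9 picked index 10: u0 ∈ [3/124, 15/124)
j=10 picked index 11: u0 ∈ [7/186, 1/6)
j=11 picked index 11: u0 ∈ [-17/372, 1/12)
intersection: [7/186, 7/124)

7/186 7/124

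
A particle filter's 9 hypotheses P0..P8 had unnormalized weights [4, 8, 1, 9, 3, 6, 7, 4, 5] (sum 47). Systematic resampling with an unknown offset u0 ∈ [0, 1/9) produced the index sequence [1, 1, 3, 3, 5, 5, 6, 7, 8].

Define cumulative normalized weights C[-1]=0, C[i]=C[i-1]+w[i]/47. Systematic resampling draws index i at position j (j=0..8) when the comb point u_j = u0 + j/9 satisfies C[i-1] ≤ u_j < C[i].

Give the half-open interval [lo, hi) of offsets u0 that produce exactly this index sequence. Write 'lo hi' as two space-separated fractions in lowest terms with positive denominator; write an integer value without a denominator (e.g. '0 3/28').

C = [4/47, 12/47, 13/47, 22/47, 25/47, 31/47, 38/47, 42/47, 1]
j=0 picked index 1: u0 ∈ [4/47, 12/47)
j=1 picked index 1: u0 ∈ [-11/423, 61/423)
j=2 picked index 3: u0 ∈ [23/423, 104/423)
j=3 picked index 3: u0 ∈ [-8/141, 19/141)
j=4 picked index 5: u0 ∈ [37/423, 91/423)
j=5 picked index 5: u0 ∈ [-10/423, 44/423)
j=6 picked index 6: u0 ∈ [-1/141, 20/141)
j=7 picked index 7: u0 ∈ [13/423, 49/423)
j=8 picked index 8: u0 ∈ [2/423, 1/9)
intersection: [37/423, 44/423)

37/423 44/423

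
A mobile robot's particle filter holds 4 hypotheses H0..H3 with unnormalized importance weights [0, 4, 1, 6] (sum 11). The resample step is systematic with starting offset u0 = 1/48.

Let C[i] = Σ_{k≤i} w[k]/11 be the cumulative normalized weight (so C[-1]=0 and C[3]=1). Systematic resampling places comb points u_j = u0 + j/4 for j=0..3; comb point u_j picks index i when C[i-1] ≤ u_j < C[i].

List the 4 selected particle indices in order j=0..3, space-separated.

C = [0, 4/11, 5/11, 1]
j=0: u_0=1/48 ∈ [0, 4/11) → index 1
j=1: u_1=13/48 ∈ [0, 4/11) → index 1
j=2: u_2=25/48 ∈ [5/11, 1) → index 3
j=3: u_3=37/48 ∈ [5/11, 1) → index 3

1 1 3 3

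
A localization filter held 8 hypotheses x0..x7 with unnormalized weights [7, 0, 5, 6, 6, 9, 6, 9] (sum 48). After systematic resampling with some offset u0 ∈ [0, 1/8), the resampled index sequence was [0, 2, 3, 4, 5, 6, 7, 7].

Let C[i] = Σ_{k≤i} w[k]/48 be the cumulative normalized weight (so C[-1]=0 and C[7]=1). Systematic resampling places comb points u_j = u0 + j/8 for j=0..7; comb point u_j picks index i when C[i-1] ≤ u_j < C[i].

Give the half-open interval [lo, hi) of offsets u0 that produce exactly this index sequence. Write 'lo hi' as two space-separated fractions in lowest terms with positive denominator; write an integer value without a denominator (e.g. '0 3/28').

1/16 1/8

C = [7/48, 7/48, 1/4, 3/8, 1/2, 11/16, 13/16, 1]
j=0 picked index 0: u0 ∈ [0, 7/48)
j=1 picked index 2: u0 ∈ [1/48, 1/8)
j=2 picked index 3: u0 ∈ [0, 1/8)
j=3 picked index 4: u0 ∈ [0, 1/8)
j=4 picked index 5: u0 ∈ [0, 3/16)
j=5 picked index 6: u0 ∈ [1/16, 3/16)
j=6 picked index 7: u0 ∈ [1/16, 1/4)
j=7 picked index 7: u0 ∈ [-1/16, 1/8)
intersection: [1/16, 1/8)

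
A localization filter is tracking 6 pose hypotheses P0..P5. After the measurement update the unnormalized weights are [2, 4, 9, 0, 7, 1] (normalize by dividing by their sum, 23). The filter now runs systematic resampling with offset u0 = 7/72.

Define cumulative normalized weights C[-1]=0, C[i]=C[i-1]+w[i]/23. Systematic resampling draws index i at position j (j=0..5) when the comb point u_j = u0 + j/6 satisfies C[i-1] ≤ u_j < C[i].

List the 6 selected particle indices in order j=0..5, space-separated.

1 2 2 2 4 4

C = [2/23, 6/23, 15/23, 15/23, 22/23, 1]
j=0: u_0=7/72 ∈ [2/23, 6/23) → index 1
j=1: u_1=19/72 ∈ [6/23, 15/23) → index 2
j=2: u_2=31/72 ∈ [6/23, 15/23) → index 2
j=3: u_3=43/72 ∈ [6/23, 15/23) → index 2
j=4: u_4=55/72 ∈ [15/23, 22/23) → index 4
j=5: u_5=67/72 ∈ [15/23, 22/23) → index 4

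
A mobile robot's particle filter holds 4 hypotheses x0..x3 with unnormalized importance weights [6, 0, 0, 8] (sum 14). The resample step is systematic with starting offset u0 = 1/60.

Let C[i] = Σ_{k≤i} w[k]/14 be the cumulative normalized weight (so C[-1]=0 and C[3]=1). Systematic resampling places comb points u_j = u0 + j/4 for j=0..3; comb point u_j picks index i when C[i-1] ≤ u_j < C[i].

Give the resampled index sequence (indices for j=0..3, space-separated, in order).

0 0 3 3

C = [3/7, 3/7, 3/7, 1]
j=0: u_0=1/60 ∈ [0, 3/7) → index 0
j=1: u_1=4/15 ∈ [0, 3/7) → index 0
j=2: u_2=31/60 ∈ [3/7, 1) → index 3
j=3: u_3=23/30 ∈ [3/7, 1) → index 3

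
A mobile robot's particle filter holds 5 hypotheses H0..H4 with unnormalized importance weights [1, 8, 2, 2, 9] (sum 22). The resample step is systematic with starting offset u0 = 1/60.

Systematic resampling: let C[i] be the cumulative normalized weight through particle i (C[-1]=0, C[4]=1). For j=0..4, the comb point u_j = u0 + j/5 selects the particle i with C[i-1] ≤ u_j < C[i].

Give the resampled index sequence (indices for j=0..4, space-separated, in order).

C = [1/22, 9/22, 1/2, 13/22, 1]
j=0: u_0=1/60 ∈ [0, 1/22) → index 0
j=1: u_1=13/60 ∈ [1/22, 9/22) → index 1
j=2: u_2=5/12 ∈ [9/22, 1/2) → index 2
j=3: u_3=37/60 ∈ [13/22, 1) → index 4
j=4: u_4=49/60 ∈ [13/22, 1) → index 4

0 1 2 4 4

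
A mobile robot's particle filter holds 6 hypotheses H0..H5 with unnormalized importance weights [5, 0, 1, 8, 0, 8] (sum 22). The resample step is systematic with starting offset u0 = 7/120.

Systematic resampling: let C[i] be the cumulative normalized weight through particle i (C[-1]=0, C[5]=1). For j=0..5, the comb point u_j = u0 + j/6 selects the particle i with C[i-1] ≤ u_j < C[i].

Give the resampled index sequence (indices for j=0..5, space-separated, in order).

C = [5/22, 5/22, 3/11, 7/11, 7/11, 1]
j=0: u_0=7/120 ∈ [0, 5/22) → index 0
j=1: u_1=9/40 ∈ [0, 5/22) → index 0
j=2: u_2=47/120 ∈ [3/11, 7/11) → index 3
j=3: u_3=67/120 ∈ [3/11, 7/11) → index 3
j=4: u_4=29/40 ∈ [7/11, 1) → index 5
j=5: u_5=107/120 ∈ [7/11, 1) → index 5

0 0 3 3 5 5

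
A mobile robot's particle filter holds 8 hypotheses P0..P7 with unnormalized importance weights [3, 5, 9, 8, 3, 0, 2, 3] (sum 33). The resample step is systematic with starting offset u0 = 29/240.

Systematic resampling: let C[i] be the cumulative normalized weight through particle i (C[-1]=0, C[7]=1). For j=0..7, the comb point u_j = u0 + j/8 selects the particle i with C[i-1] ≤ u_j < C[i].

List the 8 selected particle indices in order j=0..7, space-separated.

C = [1/11, 8/33, 17/33, 25/33, 28/33, 28/33, 10/11, 1]
j=0: u_0=29/240 ∈ [1/11, 8/33) → index 1
j=1: u_1=59/240 ∈ [8/33, 17/33) → index 2
j=2: u_2=89/240 ∈ [8/33, 17/33) → index 2
j=3: u_3=119/240 ∈ [8/33, 17/33) → index 2
j=4: u_4=149/240 ∈ [17/33, 25/33) → index 3
j=5: u_5=179/240 ∈ [17/33, 25/33) → index 3
j=6: u_6=209/240 ∈ [28/33, 10/11) → index 6
j=7: u_7=239/240 ∈ [10/11, 1) → index 7

1 2 2 2 3 3 6 7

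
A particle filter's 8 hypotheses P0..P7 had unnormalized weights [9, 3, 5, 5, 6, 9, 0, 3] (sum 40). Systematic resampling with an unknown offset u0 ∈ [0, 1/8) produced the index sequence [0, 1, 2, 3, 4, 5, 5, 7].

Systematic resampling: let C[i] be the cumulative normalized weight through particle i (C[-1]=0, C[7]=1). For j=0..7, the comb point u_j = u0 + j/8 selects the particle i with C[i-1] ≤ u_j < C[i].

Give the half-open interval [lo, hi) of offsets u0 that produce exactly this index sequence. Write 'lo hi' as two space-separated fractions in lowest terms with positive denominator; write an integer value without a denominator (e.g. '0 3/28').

1/10 1/8

C = [9/40, 3/10, 17/40, 11/20, 7/10, 37/40, 37/40, 1]
j=0 picked index 0: u0 ∈ [0, 9/40)
j=1 picked index 1: u0 ∈ [1/10, 7/40)
j=2 picked index 2: u0 ∈ [1/20, 7/40)
j=3 picked index 3: u0 ∈ [1/20, 7/40)
j=4 picked index 4: u0 ∈ [1/20, 1/5)
j=5 picked index 5: u0 ∈ [3/40, 3/10)
j=6 picked index 5: u0 ∈ [-1/20, 7/40)
j=7 picked index 7: u0 ∈ [1/20, 1/8)
intersection: [1/10, 1/8)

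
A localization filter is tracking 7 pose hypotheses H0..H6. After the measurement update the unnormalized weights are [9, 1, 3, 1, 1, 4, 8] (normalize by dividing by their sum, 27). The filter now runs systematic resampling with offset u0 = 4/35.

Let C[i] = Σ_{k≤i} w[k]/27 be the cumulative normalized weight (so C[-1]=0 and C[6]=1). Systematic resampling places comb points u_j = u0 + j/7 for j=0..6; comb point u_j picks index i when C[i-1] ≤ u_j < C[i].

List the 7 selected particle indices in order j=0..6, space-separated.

0 0 2 4 5 6 6

C = [1/3, 10/27, 13/27, 14/27, 5/9, 19/27, 1]
j=0: u_0=4/35 ∈ [0, 1/3) → index 0
j=1: u_1=9/35 ∈ [0, 1/3) → index 0
j=2: u_2=2/5 ∈ [10/27, 13/27) → index 2
j=3: u_3=19/35 ∈ [14/27, 5/9) → index 4
j=4: u_4=24/35 ∈ [5/9, 19/27) → index 5
j=5: u_5=29/35 ∈ [19/27, 1) → index 6
j=6: u_6=34/35 ∈ [19/27, 1) → index 6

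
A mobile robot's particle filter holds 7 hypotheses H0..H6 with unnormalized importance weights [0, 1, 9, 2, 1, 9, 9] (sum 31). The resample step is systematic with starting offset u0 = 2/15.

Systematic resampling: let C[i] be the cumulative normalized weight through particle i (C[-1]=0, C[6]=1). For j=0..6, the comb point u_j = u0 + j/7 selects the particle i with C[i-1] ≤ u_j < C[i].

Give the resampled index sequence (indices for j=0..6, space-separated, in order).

2 2 4 5 5 6 6

C = [0, 1/31, 10/31, 12/31, 13/31, 22/31, 1]
j=0: u_0=2/15 ∈ [1/31, 10/31) → index 2
j=1: u_1=29/105 ∈ [1/31, 10/31) → index 2
j=2: u_2=44/105 ∈ [12/31, 13/31) → index 4
j=3: u_3=59/105 ∈ [13/31, 22/31) → index 5
j=4: u_4=74/105 ∈ [13/31, 22/31) → index 5
j=5: u_5=89/105 ∈ [22/31, 1) → index 6
j=6: u_6=104/105 ∈ [22/31, 1) → index 6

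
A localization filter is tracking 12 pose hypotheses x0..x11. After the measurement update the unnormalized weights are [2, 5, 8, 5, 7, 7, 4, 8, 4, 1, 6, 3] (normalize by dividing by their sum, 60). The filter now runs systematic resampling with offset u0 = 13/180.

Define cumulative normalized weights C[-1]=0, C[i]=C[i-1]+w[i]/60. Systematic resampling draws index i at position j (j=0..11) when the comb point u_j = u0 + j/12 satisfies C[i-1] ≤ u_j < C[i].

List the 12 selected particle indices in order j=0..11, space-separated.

1 2 2 3 4 5 6 7 7 8 10 11

C = [1/30, 7/60, 1/4, 1/3, 9/20, 17/30, 19/30, 23/30, 5/6, 17/20, 19/20, 1]
j=0: u_0=13/180 ∈ [1/30, 7/60) → index 1
j=1: u_1=7/45 ∈ [7/60, 1/4) → index 2
j=2: u_2=43/180 ∈ [7/60, 1/4) → index 2
j=3: u_3=29/90 ∈ [1/4, 1/3) → index 3
j=4: u_4=73/180 ∈ [1/3, 9/20) → index 4
j=5: u_5=22/45 ∈ [9/20, 17/30) → index 5
j=6: u_6=103/180 ∈ [17/30, 19/30) → index 6
j=7: u_7=59/90 ∈ [19/30, 23/30) → index 7
j=8: u_8=133/180 ∈ [19/30, 23/30) → index 7
j=9: u_9=37/45 ∈ [23/30, 5/6) → index 8
j=10: u_10=163/180 ∈ [17/20, 19/20) → index 10
j=11: u_11=89/90 ∈ [19/20, 1) → index 11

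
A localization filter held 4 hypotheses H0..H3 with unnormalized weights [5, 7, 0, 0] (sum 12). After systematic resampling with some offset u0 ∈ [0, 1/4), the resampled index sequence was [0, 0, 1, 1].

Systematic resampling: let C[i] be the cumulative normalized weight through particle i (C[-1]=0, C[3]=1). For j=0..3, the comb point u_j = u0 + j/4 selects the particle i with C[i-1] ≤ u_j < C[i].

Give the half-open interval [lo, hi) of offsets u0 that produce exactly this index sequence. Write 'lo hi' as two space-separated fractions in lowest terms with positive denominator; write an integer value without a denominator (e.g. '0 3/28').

C = [5/12, 1, 1, 1]
j=0 picked index 0: u0 ∈ [0, 5/12)
j=1 picked index 0: u0 ∈ [-1/4, 1/6)
j=2 picked index 1: u0 ∈ [-1/12, 1/2)
j=3 picked index 1: u0 ∈ [-1/3, 1/4)
intersection: [0, 1/6)

0 1/6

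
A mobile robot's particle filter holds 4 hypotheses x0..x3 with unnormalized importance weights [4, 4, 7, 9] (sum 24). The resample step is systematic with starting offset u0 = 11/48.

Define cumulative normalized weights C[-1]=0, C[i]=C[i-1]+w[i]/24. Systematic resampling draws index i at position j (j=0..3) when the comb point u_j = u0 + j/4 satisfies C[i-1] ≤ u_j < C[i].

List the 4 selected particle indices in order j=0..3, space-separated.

1 2 3 3

C = [1/6, 1/3, 5/8, 1]
j=0: u_0=11/48 ∈ [1/6, 1/3) → index 1
j=1: u_1=23/48 ∈ [1/3, 5/8) → index 2
j=2: u_2=35/48 ∈ [5/8, 1) → index 3
j=3: u_3=47/48 ∈ [5/8, 1) → index 3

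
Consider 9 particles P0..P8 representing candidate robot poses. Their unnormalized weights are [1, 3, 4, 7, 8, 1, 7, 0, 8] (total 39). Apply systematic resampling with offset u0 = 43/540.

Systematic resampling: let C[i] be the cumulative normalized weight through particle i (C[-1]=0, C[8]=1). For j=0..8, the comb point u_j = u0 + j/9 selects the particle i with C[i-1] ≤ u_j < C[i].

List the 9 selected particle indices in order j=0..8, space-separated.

C = [1/39, 4/39, 8/39, 5/13, 23/39, 8/13, 31/39, 31/39, 1]
j=0: u_0=43/540 ∈ [1/39, 4/39) → index 1
j=1: u_1=103/540 ∈ [4/39, 8/39) → index 2
j=2: u_2=163/540 ∈ [8/39, 5/13) → index 3
j=3: u_3=223/540 ∈ [5/13, 23/39) → index 4
j=4: u_4=283/540 ∈ [5/13, 23/39) → index 4
j=5: u_5=343/540 ∈ [8/13, 31/39) → index 6
j=6: u_6=403/540 ∈ [8/13, 31/39) → index 6
j=7: u_7=463/540 ∈ [31/39, 1) → index 8
j=8: u_8=523/540 ∈ [31/39, 1) → index 8

1 2 3 4 4 6 6 8 8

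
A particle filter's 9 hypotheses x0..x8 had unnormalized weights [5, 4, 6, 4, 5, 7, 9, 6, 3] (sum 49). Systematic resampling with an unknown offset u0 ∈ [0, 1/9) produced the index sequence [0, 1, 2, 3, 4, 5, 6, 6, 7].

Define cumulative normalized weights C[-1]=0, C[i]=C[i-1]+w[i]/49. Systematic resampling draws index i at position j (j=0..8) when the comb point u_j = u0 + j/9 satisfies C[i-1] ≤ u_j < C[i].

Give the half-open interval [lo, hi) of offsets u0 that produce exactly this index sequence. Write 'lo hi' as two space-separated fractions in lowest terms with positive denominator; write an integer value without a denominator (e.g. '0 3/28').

C = [5/49, 9/49, 15/49, 19/49, 24/49, 31/49, 40/49, 46/49, 1]
j=0 picked index 0: u0 ∈ [0, 5/49)
j=1 picked index 1: u0 ∈ [-4/441, 32/441)
j=2 picked index 2: u0 ∈ [-17/441, 37/441)
j=3 picked index 3: u0 ∈ [-4/147, 8/147)
j=4 picked index 4: u0 ∈ [-25/441, 20/441)
j=5 picked index 5: u0 ∈ [-29/441, 34/441)
j=6 picked index 6: u0 ∈ [-5/147, 22/147)
j=7 picked index 6: u0 ∈ [-64/441, 17/441)
j=8 picked index 7: u0 ∈ [-32/441, 22/441)
intersection: [0, 17/441)

0 17/441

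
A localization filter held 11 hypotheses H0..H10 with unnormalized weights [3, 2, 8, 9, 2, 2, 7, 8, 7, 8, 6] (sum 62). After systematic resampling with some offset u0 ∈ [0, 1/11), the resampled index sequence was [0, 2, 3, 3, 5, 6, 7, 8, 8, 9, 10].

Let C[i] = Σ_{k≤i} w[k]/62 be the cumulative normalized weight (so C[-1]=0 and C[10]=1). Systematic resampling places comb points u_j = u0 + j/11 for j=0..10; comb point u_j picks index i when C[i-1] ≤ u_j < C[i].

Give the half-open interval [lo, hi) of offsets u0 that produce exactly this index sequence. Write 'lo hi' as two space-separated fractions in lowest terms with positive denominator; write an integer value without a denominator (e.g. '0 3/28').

19/682 16/341

C = [3/62, 5/62, 13/62, 11/31, 12/31, 13/31, 33/62, 41/62, 24/31, 28/31, 1]
j=0 picked index 0: u0 ∈ [0, 3/62)
j=1 picked index 2: u0 ∈ [-7/682, 81/682)
j=2 picked index 3: u0 ∈ [19/682, 59/341)
j=3 picked index 3: u0 ∈ [-43/682, 28/341)
j=4 picked index 5: u0 ∈ [8/341, 19/341)
j=5 picked index 6: u0 ∈ [-12/341, 53/682)
j=6 picked index 7: u0 ∈ [-9/682, 79/682)
j=7 picked index 8: u0 ∈ [17/682, 47/341)
j=8 picked index 8: u0 ∈ [-45/682, 16/341)
j=9 picked index 9: u0 ∈ [-15/341, 29/341)
j=10 picked index 10: u0 ∈ [-2/341, 1/11)
intersection: [19/682, 16/341)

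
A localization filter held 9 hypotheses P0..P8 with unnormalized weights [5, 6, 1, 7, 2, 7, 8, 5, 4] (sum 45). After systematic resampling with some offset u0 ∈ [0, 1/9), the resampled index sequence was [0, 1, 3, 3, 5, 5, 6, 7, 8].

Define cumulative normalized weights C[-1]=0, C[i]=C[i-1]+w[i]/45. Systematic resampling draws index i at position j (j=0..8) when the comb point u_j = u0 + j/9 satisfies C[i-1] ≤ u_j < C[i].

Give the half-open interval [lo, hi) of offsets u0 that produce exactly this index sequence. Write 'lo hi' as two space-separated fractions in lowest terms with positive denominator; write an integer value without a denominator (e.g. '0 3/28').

C = [1/9, 11/45, 4/15, 19/45, 7/15, 28/45, 4/5, 41/45, 1]
j=0 picked index 0: u0 ∈ [0, 1/9)
j=1 picked index 1: u0 ∈ [0, 2/15)
j=2 picked index 3: u0 ∈ [2/45, 1/5)
j=3 picked index 3: u0 ∈ [-1/15, 4/45)
j=4 picked index 5: u0 ∈ [1/45, 8/45)
j=5 picked index 5: u0 ∈ [-4/45, 1/15)
j=6 picked index 6: u0 ∈ [-2/45, 2/15)
j=7 picked index 7: u0 ∈ [1/45, 2/15)
j=8 picked index 8: u0 ∈ [1/45, 1/9)
intersection: [2/45, 1/15)

2/45 1/15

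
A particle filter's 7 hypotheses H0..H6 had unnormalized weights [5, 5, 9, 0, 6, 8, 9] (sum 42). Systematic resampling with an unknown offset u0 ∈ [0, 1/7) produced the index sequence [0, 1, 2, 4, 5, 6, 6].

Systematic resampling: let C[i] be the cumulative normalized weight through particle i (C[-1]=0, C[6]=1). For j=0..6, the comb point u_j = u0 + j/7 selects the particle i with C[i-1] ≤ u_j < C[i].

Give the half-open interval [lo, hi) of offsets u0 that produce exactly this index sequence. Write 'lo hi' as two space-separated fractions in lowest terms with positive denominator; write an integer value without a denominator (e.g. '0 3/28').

C = [5/42, 5/21, 19/42, 19/42, 25/42, 11/14, 1]
j=0 picked index 0: u0 ∈ [0, 5/42)
j=1 picked index 1: u0 ∈ [-1/42, 2/21)
j=2 picked index 2: u0 ∈ [-1/21, 1/6)
j=3 picked index 4: u0 ∈ [1/42, 1/6)
j=4 picked index 5: u0 ∈ [1/42, 3/14)
j=5 picked index 6: u0 ∈ [1/14, 2/7)
j=6 picked index 6: u0 ∈ [-1/14, 1/7)
intersection: [1/14, 2/21)

1/14 2/21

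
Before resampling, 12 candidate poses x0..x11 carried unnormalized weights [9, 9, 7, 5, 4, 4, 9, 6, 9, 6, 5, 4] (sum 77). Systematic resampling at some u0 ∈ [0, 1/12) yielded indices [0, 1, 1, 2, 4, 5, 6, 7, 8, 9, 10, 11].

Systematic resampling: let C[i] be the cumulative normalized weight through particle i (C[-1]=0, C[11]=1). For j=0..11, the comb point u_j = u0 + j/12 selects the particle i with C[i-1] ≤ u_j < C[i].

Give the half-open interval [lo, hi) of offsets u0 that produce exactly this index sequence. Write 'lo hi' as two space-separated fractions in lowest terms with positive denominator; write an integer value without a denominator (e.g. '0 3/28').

C = [9/77, 18/77, 25/77, 30/77, 34/77, 38/77, 47/77, 53/77, 62/77, 68/77, 73/77, 1]
j=0 picked index 0: u0 ∈ [0, 9/77)
j=1 picked index 1: u0 ∈ [31/924, 139/924)
j=2 picked index 1: u0 ∈ [-23/462, 31/462)
j=3 picked index 2: u0 ∈ [-5/308, 23/308)
j=4 picked index 4: u0 ∈ [13/231, 25/231)
j=5 picked index 5: u0 ∈ [23/924, 71/924)
j=6 picked index 6: u0 ∈ [-1/154, 17/154)
j=7 picked index 7: u0 ∈ [25/924, 97/924)
j=8 picked index 8: u0 ∈ [5/231, 32/231)
j=9 picked index 9: u0 ∈ [17/308, 41/308)
j=10 picked index 10: u0 ∈ [23/462, 53/462)
j=11 picked index 11: u0 ∈ [29/924, 1/12)
intersection: [13/231, 31/462)

13/231 31/462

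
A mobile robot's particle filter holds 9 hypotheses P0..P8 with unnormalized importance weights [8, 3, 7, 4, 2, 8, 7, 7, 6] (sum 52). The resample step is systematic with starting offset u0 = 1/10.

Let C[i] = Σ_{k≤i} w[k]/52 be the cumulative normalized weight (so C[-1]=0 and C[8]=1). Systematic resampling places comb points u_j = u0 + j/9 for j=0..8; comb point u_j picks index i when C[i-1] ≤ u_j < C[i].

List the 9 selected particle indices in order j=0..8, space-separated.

C = [2/13, 11/52, 9/26, 11/26, 6/13, 8/13, 3/4, 23/26, 1]
j=0: u_0=1/10 ∈ [0, 2/13) → index 0
j=1: u_1=19/90 ∈ [2/13, 11/52) → index 1
j=2: u_2=29/90 ∈ [11/52, 9/26) → index 2
j=3: u_3=13/30 ∈ [11/26, 6/13) → index 4
j=4: u_4=49/90 ∈ [6/13, 8/13) → index 5
j=5: u_5=59/90 ∈ [8/13, 3/4) → index 6
j=6: u_6=23/30 ∈ [3/4, 23/26) → index 7
j=7: u_7=79/90 ∈ [3/4, 23/26) → index 7
j=8: u_8=89/90 ∈ [23/26, 1) → index 8

0 1 2 4 5 6 7 7 8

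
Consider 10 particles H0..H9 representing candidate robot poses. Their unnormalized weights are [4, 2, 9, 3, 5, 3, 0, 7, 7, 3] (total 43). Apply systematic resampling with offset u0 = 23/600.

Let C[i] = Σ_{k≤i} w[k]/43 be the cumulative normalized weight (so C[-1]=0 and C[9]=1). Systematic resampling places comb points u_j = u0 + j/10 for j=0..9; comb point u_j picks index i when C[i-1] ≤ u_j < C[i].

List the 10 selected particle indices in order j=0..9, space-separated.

0 1 2 2 4 5 7 7 8 9

C = [4/43, 6/43, 15/43, 18/43, 23/43, 26/43, 26/43, 33/43, 40/43, 1]
j=0: u_0=23/600 ∈ [0, 4/43) → index 0
j=1: u_1=83/600 ∈ [4/43, 6/43) → index 1
j=2: u_2=143/600 ∈ [6/43, 15/43) → index 2
j=3: u_3=203/600 ∈ [6/43, 15/43) → index 2
j=4: u_4=263/600 ∈ [18/43, 23/43) → index 4
j=5: u_5=323/600 ∈ [23/43, 26/43) → index 5
j=6: u_6=383/600 ∈ [26/43, 33/43) → index 7
j=7: u_7=443/600 ∈ [26/43, 33/43) → index 7
j=8: u_8=503/600 ∈ [33/43, 40/43) → index 8
j=9: u_9=563/600 ∈ [40/43, 1) → index 9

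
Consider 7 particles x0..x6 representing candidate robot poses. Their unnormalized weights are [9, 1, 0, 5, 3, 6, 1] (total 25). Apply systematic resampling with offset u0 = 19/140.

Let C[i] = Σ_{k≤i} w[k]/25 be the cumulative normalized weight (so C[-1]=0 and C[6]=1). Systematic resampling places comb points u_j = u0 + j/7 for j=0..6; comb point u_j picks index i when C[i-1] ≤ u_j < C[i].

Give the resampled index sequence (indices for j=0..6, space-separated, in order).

0 0 3 3 4 5 6

C = [9/25, 2/5, 2/5, 3/5, 18/25, 24/25, 1]
j=0: u_0=19/140 ∈ [0, 9/25) → index 0
j=1: u_1=39/140 ∈ [0, 9/25) → index 0
j=2: u_2=59/140 ∈ [2/5, 3/5) → index 3
j=3: u_3=79/140 ∈ [2/5, 3/5) → index 3
j=4: u_4=99/140 ∈ [3/5, 18/25) → index 4
j=5: u_5=17/20 ∈ [18/25, 24/25) → index 5
j=6: u_6=139/140 ∈ [24/25, 1) → index 6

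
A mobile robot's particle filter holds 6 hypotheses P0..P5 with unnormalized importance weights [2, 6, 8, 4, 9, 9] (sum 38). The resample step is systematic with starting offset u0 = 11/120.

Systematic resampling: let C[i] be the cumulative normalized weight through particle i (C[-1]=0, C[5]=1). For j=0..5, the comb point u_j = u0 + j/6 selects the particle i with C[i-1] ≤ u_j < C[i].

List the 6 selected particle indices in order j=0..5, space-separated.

C = [1/19, 4/19, 8/19, 10/19, 29/38, 1]
j=0: u_0=11/120 ∈ [1/19, 4/19) → index 1
j=1: u_1=31/120 ∈ [4/19, 8/19) → index 2
j=2: u_2=17/40 ∈ [8/19, 10/19) → index 3
j=3: u_3=71/120 ∈ [10/19, 29/38) → index 4
j=4: u_4=91/120 ∈ [10/19, 29/38) → index 4
j=5: u_5=37/40 ∈ [29/38, 1) → index 5

1 2 3 4 4 5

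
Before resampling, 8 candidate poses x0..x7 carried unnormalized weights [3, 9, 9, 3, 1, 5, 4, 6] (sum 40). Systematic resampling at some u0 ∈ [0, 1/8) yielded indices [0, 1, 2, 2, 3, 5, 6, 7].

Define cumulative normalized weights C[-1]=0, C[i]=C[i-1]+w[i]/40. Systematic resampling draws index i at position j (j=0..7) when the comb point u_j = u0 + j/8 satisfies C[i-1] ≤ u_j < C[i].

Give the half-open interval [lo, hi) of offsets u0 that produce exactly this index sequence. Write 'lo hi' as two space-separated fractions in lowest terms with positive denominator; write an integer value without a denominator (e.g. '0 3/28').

C = [3/40, 3/10, 21/40, 3/5, 5/8, 3/4, 17/20, 1]
j=0 picked index 0: u0 ∈ [0, 3/40)
j=1 picked index 1: u0 ∈ [-1/20, 7/40)
j=2 picked index 2: u0 ∈ [1/20, 11/40)
j=3 picked index 2: u0 ∈ [-3/40, 3/20)
j=4 picked index 3: u0 ∈ [1/40, 1/10)
j=5 picked index 5: u0 ∈ [0, 1/8)
j=6 picked index 6: u0 ∈ [0, 1/10)
j=7 picked index 7: u0 ∈ [-1/40, 1/8)
intersection: [1/20, 3/40)

1/20 3/40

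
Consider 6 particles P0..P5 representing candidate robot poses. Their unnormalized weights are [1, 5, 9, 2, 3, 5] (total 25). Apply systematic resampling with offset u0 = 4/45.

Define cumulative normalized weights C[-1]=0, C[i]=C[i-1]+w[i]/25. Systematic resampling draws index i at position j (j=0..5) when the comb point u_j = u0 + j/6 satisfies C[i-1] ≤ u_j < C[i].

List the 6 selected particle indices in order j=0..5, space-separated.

C = [1/25, 6/25, 3/5, 17/25, 4/5, 1]
j=0: u_0=4/45 ∈ [1/25, 6/25) → index 1
j=1: u_1=23/90 ∈ [6/25, 3/5) → index 2
j=2: u_2=19/45 ∈ [6/25, 3/5) → index 2
j=3: u_3=53/90 ∈ [6/25, 3/5) → index 2
j=4: u_4=34/45 ∈ [17/25, 4/5) → index 4
j=5: u_5=83/90 ∈ [4/5, 1) → index 5

1 2 2 2 4 5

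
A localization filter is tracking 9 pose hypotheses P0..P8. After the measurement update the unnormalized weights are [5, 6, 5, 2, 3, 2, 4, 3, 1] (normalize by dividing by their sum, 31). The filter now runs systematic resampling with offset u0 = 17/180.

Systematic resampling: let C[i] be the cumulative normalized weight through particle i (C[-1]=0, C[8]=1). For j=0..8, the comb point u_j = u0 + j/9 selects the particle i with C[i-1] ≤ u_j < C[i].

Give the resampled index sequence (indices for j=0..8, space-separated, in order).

C = [5/31, 11/31, 16/31, 18/31, 21/31, 23/31, 27/31, 30/31, 1]
j=0: u_0=17/180 ∈ [0, 5/31) → index 0
j=1: u_1=37/180 ∈ [5/31, 11/31) → index 1
j=2: u_2=19/60 ∈ [5/31, 11/31) → index 1
j=3: u_3=77/180 ∈ [11/31, 16/31) → index 2
j=4: u_4=97/180 ∈ [16/31, 18/31) → index 3
j=5: u_5=13/20 ∈ [18/31, 21/31) → index 4
j=6: u_6=137/180 ∈ [23/31, 27/31) → index 6
j=7: u_7=157/180 ∈ [27/31, 30/31) → index 7
j=8: u_8=59/60 ∈ [30/31, 1) → index 8

0 1 1 2 3 4 6 7 8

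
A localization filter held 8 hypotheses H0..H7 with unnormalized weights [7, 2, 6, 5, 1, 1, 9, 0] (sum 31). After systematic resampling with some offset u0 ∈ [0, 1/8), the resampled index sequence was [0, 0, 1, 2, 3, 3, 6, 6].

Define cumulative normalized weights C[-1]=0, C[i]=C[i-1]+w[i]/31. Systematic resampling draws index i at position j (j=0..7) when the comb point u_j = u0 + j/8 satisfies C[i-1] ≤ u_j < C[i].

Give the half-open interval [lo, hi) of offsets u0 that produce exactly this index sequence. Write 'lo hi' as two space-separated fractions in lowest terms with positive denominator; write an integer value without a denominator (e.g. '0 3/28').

0 5/248

C = [7/31, 9/31, 15/31, 20/31, 21/31, 22/31, 1, 1]
j=0 picked index 0: u0 ∈ [0, 7/31)
j=1 picked index 0: u0 ∈ [-1/8, 25/248)
j=2 picked index 1: u0 ∈ [-3/124, 5/124)
j=3 picked index 2: u0 ∈ [-21/248, 27/248)
j=4 picked index 3: u0 ∈ [-1/62, 9/62)
j=5 picked index 3: u0 ∈ [-35/248, 5/248)
j=6 picked index 6: u0 ∈ [-5/124, 1/4)
j=7 picked index 6: u0 ∈ [-41/248, 1/8)
intersection: [0, 5/248)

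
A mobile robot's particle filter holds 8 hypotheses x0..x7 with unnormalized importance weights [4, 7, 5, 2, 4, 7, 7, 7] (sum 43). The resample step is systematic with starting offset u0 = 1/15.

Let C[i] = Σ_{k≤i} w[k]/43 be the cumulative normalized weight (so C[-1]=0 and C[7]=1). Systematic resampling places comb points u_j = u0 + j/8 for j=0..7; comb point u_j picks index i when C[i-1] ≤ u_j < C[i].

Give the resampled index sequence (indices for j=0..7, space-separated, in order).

C = [4/43, 11/43, 16/43, 18/43, 22/43, 29/43, 36/43, 1]
j=0: u_0=1/15 ∈ [0, 4/43) → index 0
j=1: u_1=23/120 ∈ [4/43, 11/43) → index 1
j=2: u_2=19/60 ∈ [11/43, 16/43) → index 2
j=3: u_3=53/120 ∈ [18/43, 22/43) → index 4
j=4: u_4=17/30 ∈ [22/43, 29/43) → index 5
j=5: u_5=83/120 ∈ [29/43, 36/43) → index 6
j=6: u_6=49/60 ∈ [29/43, 36/43) → index 6
j=7: u_7=113/120 ∈ [36/43, 1) → index 7

0 1 2 4 5 6 6 7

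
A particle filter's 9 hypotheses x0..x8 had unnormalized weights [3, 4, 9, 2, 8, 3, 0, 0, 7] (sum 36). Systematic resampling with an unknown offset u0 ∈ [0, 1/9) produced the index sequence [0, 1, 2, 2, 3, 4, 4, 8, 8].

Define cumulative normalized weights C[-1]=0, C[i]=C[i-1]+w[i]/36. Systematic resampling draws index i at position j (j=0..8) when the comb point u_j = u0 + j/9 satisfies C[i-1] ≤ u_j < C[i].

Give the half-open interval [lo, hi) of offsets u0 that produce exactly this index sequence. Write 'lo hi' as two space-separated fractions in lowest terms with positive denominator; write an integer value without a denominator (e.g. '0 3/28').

C = [1/12, 7/36, 4/9, 1/2, 13/18, 29/36, 29/36, 29/36, 1]
j=0 picked index 0: u0 ∈ [0, 1/12)
j=1 picked index 1: u0 ∈ [-1/36, 1/12)
j=2 picked index 2: u0 ∈ [-1/36, 2/9)
j=3 picked index 2: u0 ∈ [-5/36, 1/9)
j=4 picked index 3: u0 ∈ [0, 1/18)
j=5 picked index 4: u0 ∈ [-1/18, 1/6)
j=6 picked index 4: u0 ∈ [-1/6, 1/18)
j=7 picked index 8: u0 ∈ [1/36, 2/9)
j=8 picked index 8: u0 ∈ [-1/12, 1/9)
intersection: [1/36, 1/18)

1/36 1/18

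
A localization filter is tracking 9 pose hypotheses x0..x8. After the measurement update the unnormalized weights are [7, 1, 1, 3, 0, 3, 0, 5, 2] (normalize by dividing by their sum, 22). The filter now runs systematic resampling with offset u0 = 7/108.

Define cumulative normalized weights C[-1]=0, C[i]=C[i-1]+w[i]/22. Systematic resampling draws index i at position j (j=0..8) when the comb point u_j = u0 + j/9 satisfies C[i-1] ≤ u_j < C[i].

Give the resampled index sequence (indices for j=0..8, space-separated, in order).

C = [7/22, 4/11, 9/22, 6/11, 6/11, 15/22, 15/22, 10/11, 1]
j=0: u_0=7/108 ∈ [0, 7/22) → index 0
j=1: u_1=19/108 ∈ [0, 7/22) → index 0
j=2: u_2=31/108 ∈ [0, 7/22) → index 0
j=3: u_3=43/108 ∈ [4/11, 9/22) → index 2
j=4: u_4=55/108 ∈ [9/22, 6/11) → index 3
j=5: u_5=67/108 ∈ [6/11, 15/22) → index 5
j=6: u_6=79/108 ∈ [15/22, 10/11) → index 7
j=7: u_7=91/108 ∈ [15/22, 10/11) → index 7
j=8: u_8=103/108 ∈ [10/11, 1) → index 8

0 0 0 2 3 5 7 7 8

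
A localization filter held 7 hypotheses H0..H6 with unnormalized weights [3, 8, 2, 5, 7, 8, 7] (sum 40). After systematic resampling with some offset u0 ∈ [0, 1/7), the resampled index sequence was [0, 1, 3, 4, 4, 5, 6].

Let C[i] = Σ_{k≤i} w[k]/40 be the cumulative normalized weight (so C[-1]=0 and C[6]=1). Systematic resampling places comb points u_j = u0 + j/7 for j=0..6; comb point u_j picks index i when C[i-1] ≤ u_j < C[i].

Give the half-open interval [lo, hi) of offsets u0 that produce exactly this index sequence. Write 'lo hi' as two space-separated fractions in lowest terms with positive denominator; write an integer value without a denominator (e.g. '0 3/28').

C = [3/40, 11/40, 13/40, 9/20, 5/8, 33/40, 1]
j=0 picked index 0: u0 ∈ [0, 3/40)
j=1 picked index 1: u0 ∈ [-19/280, 37/280)
j=2 picked index 3: u0 ∈ [11/280, 23/140)
j=3 picked index 4: u0 ∈ [3/140, 11/56)
j=4 picked index 4: u0 ∈ [-17/140, 3/56)
j=5 picked index 5: u0 ∈ [-5/56, 31/280)
j=6 picked index 6: u0 ∈ [-9/280, 1/7)
intersection: [11/280, 3/56)

11/280 3/56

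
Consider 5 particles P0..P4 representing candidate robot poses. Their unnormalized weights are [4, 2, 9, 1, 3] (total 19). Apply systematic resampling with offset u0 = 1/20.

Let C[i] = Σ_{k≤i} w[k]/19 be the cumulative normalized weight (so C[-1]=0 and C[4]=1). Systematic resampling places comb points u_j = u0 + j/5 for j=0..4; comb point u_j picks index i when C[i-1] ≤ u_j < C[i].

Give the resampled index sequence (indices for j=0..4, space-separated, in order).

C = [4/19, 6/19, 15/19, 16/19, 1]
j=0: u_0=1/20 ∈ [0, 4/19) → index 0
j=1: u_1=1/4 ∈ [4/19, 6/19) → index 1
j=2: u_2=9/20 ∈ [6/19, 15/19) → index 2
j=3: u_3=13/20 ∈ [6/19, 15/19) → index 2
j=4: u_4=17/20 ∈ [16/19, 1) → index 4

0 1 2 2 4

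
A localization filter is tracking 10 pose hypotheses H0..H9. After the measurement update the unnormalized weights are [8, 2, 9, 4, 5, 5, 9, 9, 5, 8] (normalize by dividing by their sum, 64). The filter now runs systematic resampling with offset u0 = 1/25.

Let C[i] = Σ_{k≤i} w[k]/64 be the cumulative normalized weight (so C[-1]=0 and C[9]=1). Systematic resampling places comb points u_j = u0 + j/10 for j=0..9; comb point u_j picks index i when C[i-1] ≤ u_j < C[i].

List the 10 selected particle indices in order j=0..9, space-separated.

C = [1/8, 5/32, 19/64, 23/64, 7/16, 33/64, 21/32, 51/64, 7/8, 1]
j=0: u_0=1/25 ∈ [0, 1/8) → index 0
j=1: u_1=7/50 ∈ [1/8, 5/32) → index 1
j=2: u_2=6/25 ∈ [5/32, 19/64) → index 2
j=3: u_3=17/50 ∈ [19/64, 23/64) → index 3
j=4: u_4=11/25 ∈ [7/16, 33/64) → index 5
j=5: u_5=27/50 ∈ [33/64, 21/32) → index 6
j=6: u_6=16/25 ∈ [33/64, 21/32) → index 6
j=7: u_7=37/50 ∈ [21/32, 51/64) → index 7
j=8: u_8=21/25 ∈ [51/64, 7/8) → index 8
j=9: u_9=47/50 ∈ [7/8, 1) → index 9

0 1 2 3 5 6 6 7 8 9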